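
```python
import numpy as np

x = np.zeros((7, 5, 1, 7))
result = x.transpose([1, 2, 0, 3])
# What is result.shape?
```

(5, 1, 7, 7)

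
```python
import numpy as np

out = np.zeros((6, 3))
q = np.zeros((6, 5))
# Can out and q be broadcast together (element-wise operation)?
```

No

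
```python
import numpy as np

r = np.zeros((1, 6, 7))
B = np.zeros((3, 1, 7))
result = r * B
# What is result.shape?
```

(3, 6, 7)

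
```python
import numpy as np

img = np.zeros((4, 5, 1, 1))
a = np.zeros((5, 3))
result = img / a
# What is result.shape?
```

(4, 5, 5, 3)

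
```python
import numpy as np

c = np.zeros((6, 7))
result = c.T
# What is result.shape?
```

(7, 6)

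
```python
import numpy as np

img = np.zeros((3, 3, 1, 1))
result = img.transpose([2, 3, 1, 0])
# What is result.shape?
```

(1, 1, 3, 3)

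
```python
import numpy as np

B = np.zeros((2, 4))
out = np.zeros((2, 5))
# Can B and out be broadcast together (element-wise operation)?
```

No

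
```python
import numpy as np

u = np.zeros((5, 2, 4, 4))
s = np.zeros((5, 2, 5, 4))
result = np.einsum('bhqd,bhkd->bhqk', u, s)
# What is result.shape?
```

(5, 2, 4, 5)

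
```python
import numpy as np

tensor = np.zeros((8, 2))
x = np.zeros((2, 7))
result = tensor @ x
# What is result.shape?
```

(8, 7)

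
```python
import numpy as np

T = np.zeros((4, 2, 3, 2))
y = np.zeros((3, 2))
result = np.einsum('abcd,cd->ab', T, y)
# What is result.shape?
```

(4, 2)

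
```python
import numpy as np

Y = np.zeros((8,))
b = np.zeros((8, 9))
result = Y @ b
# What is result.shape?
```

(9,)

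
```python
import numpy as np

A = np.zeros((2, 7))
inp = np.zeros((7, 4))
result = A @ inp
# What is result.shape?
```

(2, 4)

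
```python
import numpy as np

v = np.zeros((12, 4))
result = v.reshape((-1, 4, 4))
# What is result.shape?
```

(3, 4, 4)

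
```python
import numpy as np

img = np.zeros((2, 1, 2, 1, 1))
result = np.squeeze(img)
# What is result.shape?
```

(2, 2)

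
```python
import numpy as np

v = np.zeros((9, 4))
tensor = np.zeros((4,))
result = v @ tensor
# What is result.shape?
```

(9,)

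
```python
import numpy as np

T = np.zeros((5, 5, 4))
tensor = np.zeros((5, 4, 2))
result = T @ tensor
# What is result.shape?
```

(5, 5, 2)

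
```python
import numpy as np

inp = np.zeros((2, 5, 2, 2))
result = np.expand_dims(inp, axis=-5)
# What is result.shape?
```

(1, 2, 5, 2, 2)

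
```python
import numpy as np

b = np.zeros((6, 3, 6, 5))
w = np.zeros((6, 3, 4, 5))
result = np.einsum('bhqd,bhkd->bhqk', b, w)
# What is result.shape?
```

(6, 3, 6, 4)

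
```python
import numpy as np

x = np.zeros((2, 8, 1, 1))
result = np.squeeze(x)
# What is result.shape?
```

(2, 8)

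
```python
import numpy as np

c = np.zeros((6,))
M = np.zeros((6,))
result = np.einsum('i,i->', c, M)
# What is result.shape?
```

()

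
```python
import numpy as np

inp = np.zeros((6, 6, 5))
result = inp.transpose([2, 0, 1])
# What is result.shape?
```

(5, 6, 6)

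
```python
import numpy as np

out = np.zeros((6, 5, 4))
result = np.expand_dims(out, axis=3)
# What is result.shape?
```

(6, 5, 4, 1)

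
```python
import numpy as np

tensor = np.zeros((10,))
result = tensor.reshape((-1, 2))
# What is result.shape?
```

(5, 2)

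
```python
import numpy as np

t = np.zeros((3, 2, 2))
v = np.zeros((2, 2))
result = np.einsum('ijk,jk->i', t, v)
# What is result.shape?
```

(3,)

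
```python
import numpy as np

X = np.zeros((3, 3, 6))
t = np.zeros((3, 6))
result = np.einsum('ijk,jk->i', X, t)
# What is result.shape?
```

(3,)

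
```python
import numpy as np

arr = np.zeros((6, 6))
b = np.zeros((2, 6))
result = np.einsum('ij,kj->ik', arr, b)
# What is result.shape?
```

(6, 2)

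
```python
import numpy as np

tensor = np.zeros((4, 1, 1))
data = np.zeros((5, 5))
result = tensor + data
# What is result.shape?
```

(4, 5, 5)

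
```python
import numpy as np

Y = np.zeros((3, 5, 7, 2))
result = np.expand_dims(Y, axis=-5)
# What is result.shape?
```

(1, 3, 5, 7, 2)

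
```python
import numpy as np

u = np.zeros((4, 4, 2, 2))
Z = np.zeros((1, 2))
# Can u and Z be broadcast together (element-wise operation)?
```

Yes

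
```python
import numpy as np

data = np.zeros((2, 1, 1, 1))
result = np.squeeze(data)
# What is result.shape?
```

(2,)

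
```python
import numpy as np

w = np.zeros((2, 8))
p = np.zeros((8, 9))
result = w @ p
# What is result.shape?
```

(2, 9)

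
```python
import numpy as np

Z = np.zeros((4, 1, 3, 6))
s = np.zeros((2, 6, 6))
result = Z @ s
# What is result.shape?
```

(4, 2, 3, 6)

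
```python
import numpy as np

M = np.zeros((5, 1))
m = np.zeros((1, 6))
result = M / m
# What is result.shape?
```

(5, 6)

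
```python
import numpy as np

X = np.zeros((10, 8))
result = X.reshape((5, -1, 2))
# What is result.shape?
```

(5, 8, 2)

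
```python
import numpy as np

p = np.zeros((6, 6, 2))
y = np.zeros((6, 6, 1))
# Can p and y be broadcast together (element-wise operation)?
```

Yes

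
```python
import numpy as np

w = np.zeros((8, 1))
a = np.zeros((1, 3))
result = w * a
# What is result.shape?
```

(8, 3)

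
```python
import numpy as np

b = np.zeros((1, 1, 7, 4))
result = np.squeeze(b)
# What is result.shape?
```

(7, 4)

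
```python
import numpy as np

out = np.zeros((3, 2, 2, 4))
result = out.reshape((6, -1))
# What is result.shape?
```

(6, 8)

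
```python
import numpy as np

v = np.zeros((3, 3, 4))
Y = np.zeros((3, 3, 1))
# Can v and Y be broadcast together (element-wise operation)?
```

Yes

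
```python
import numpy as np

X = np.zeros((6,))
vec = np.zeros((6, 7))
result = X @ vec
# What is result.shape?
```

(7,)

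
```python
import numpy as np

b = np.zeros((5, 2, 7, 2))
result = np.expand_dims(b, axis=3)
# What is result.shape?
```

(5, 2, 7, 1, 2)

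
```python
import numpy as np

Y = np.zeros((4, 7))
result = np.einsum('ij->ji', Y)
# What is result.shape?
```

(7, 4)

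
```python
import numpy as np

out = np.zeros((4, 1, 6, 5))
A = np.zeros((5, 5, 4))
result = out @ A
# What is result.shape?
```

(4, 5, 6, 4)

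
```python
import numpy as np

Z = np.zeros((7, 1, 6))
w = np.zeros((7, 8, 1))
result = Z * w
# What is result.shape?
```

(7, 8, 6)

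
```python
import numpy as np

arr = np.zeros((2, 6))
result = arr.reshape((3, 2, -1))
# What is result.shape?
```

(3, 2, 2)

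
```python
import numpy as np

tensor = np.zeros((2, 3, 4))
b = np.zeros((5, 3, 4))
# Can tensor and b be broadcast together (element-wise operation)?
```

No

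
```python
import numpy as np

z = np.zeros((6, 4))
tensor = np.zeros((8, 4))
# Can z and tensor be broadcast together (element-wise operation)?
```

No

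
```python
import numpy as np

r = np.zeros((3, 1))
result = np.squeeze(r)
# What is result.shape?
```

(3,)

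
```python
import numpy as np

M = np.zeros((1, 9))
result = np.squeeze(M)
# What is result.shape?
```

(9,)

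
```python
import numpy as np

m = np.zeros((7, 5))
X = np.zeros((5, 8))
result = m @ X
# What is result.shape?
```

(7, 8)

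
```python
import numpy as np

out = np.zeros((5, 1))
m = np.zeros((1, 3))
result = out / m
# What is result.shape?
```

(5, 3)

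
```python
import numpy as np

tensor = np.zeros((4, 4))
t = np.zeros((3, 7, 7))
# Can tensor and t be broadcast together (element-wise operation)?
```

No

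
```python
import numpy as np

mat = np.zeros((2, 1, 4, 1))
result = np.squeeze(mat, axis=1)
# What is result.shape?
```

(2, 4, 1)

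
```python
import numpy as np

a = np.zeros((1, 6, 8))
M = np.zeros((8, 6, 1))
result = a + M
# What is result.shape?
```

(8, 6, 8)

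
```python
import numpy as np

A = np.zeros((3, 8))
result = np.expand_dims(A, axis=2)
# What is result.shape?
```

(3, 8, 1)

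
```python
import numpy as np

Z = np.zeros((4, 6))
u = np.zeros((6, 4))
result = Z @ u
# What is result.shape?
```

(4, 4)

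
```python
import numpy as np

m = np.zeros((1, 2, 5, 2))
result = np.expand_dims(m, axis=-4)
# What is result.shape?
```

(1, 1, 2, 5, 2)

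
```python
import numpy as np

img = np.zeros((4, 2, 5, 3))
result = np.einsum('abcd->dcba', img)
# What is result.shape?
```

(3, 5, 2, 4)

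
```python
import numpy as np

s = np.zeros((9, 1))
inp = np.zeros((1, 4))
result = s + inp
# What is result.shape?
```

(9, 4)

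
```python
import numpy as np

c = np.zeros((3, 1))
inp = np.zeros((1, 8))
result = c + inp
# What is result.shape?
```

(3, 8)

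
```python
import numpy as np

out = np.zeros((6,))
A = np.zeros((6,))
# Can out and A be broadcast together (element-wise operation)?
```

Yes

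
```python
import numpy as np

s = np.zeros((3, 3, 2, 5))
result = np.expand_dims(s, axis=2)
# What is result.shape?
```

(3, 3, 1, 2, 5)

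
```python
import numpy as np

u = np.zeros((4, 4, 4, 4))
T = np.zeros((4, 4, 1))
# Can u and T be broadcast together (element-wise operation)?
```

Yes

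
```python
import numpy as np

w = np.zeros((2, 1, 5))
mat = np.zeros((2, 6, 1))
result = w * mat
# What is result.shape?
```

(2, 6, 5)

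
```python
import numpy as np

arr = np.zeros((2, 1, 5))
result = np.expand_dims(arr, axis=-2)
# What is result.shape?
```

(2, 1, 1, 5)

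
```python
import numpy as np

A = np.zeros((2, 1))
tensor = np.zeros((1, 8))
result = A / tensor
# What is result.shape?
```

(2, 8)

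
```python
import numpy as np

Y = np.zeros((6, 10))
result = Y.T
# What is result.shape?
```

(10, 6)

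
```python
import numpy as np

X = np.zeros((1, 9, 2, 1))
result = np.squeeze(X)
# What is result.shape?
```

(9, 2)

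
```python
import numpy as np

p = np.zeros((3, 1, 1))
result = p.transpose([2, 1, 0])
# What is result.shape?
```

(1, 1, 3)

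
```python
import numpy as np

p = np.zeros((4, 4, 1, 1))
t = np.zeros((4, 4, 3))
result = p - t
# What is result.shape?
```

(4, 4, 4, 3)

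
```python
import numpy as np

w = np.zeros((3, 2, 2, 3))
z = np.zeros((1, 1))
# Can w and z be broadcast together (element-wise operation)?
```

Yes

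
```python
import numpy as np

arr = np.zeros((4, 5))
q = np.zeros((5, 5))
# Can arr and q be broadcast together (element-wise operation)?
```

No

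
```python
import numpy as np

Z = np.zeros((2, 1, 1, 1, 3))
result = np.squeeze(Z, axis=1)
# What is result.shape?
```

(2, 1, 1, 3)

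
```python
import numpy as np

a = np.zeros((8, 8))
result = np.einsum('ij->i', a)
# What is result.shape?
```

(8,)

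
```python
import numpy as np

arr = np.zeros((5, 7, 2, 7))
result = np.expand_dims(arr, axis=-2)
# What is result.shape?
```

(5, 7, 2, 1, 7)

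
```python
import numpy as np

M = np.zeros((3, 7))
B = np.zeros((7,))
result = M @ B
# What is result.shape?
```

(3,)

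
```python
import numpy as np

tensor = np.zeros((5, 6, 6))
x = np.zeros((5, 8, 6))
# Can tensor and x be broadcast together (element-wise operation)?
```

No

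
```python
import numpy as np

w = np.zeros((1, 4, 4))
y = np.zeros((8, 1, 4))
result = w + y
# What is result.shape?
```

(8, 4, 4)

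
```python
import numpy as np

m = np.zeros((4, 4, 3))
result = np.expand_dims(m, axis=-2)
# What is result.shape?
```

(4, 4, 1, 3)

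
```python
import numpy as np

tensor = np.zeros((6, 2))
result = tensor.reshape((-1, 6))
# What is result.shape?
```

(2, 6)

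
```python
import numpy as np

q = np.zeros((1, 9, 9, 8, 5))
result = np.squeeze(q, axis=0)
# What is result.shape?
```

(9, 9, 8, 5)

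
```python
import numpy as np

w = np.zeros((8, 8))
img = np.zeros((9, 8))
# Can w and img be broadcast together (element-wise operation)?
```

No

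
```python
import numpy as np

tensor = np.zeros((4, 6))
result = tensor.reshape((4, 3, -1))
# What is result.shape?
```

(4, 3, 2)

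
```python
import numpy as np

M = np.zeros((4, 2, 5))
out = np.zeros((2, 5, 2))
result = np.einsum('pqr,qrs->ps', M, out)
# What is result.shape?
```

(4, 2)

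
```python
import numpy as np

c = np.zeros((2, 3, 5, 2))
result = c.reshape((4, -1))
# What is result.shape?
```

(4, 15)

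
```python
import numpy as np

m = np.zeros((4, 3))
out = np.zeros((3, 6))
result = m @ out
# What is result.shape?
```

(4, 6)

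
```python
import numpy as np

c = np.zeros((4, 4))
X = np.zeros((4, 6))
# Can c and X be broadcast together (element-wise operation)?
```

No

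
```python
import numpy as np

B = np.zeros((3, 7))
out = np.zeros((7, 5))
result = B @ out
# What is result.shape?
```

(3, 5)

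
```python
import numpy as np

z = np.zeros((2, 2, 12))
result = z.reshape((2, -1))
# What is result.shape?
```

(2, 24)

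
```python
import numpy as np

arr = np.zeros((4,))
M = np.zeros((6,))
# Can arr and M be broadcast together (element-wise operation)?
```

No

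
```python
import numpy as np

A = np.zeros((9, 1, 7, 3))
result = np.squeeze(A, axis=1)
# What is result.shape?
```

(9, 7, 3)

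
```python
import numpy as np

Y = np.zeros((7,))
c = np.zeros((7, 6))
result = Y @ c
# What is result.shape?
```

(6,)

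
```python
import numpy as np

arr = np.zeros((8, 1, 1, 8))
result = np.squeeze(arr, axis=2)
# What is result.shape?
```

(8, 1, 8)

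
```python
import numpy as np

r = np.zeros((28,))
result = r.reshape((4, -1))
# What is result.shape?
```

(4, 7)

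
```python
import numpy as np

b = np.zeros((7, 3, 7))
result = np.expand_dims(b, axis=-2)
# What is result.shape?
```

(7, 3, 1, 7)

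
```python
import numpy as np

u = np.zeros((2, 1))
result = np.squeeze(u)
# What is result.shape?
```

(2,)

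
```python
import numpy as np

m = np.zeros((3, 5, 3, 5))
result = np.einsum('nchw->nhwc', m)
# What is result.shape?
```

(3, 3, 5, 5)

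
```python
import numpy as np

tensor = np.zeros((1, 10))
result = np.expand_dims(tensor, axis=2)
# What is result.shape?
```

(1, 10, 1)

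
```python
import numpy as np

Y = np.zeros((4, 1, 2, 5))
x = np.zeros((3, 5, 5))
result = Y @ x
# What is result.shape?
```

(4, 3, 2, 5)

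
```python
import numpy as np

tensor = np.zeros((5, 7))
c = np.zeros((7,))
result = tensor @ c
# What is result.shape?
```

(5,)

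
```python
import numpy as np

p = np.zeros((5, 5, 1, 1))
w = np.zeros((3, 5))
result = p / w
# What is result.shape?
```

(5, 5, 3, 5)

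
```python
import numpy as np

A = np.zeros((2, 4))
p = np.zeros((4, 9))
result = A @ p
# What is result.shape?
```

(2, 9)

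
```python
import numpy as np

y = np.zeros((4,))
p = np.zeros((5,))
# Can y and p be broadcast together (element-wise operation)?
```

No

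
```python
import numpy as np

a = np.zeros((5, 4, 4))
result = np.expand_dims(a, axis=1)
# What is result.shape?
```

(5, 1, 4, 4)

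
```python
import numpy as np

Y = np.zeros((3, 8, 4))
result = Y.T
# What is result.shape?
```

(4, 8, 3)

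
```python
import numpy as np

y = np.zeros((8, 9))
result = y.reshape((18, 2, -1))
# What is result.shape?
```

(18, 2, 2)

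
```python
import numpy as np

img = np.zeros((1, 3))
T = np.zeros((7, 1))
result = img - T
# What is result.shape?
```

(7, 3)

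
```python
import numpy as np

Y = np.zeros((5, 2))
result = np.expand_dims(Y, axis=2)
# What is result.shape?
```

(5, 2, 1)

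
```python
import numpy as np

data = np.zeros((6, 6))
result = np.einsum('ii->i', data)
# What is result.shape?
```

(6,)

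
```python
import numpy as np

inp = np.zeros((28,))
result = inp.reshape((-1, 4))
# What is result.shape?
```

(7, 4)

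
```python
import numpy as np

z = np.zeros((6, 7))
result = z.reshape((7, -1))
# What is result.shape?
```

(7, 6)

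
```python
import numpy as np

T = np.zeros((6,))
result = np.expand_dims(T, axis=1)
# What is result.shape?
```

(6, 1)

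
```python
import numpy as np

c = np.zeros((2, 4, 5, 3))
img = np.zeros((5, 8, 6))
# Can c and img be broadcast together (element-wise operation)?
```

No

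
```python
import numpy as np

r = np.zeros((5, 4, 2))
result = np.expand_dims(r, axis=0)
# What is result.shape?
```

(1, 5, 4, 2)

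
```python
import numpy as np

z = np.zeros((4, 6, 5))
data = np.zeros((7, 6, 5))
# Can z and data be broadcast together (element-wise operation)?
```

No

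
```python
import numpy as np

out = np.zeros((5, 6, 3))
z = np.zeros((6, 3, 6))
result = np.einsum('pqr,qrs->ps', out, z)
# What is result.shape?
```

(5, 6)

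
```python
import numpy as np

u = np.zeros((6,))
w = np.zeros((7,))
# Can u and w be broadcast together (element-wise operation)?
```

No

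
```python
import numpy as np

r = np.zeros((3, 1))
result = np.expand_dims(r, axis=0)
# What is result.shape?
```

(1, 3, 1)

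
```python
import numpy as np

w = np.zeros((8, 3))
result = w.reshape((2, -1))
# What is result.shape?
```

(2, 12)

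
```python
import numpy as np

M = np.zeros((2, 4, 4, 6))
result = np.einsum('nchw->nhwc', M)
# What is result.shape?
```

(2, 4, 6, 4)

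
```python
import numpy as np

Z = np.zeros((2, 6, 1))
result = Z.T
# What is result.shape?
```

(1, 6, 2)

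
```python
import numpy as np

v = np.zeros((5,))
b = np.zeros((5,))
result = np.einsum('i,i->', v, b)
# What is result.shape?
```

()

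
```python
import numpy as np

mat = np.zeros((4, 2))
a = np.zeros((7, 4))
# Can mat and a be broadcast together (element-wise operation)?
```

No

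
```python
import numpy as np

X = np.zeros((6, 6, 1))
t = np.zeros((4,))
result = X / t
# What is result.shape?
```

(6, 6, 4)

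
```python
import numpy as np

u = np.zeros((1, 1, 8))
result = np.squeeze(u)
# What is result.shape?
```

(8,)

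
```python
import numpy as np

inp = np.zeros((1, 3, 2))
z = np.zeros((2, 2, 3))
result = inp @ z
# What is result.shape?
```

(2, 3, 3)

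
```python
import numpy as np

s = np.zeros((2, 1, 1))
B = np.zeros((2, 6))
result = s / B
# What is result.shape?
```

(2, 2, 6)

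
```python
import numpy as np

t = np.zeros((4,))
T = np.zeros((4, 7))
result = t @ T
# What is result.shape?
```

(7,)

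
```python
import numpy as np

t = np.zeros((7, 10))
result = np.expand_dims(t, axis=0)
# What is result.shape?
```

(1, 7, 10)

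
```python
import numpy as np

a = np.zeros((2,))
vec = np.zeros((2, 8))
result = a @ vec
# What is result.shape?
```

(8,)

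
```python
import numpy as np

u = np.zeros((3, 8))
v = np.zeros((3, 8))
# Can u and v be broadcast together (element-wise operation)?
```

Yes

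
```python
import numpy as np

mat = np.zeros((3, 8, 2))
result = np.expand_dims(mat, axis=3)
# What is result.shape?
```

(3, 8, 2, 1)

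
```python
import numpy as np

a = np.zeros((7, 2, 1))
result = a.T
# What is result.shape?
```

(1, 2, 7)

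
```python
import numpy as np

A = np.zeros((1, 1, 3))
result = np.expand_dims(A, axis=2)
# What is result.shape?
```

(1, 1, 1, 3)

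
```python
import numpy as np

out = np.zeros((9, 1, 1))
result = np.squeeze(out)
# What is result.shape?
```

(9,)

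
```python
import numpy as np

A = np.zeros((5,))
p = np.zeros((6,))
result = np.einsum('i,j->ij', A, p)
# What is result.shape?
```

(5, 6)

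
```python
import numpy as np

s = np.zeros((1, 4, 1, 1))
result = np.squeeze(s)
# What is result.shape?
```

(4,)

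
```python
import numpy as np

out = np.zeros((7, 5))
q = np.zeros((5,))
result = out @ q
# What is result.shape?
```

(7,)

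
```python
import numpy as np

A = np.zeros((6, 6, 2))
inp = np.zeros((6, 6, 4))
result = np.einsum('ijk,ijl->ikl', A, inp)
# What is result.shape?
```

(6, 2, 4)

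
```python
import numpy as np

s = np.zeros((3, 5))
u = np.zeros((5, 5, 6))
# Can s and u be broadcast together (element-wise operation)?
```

No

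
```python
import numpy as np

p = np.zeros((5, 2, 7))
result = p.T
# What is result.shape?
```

(7, 2, 5)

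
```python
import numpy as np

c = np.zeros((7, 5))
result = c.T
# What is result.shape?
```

(5, 7)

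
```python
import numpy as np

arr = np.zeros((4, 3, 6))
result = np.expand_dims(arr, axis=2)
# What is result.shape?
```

(4, 3, 1, 6)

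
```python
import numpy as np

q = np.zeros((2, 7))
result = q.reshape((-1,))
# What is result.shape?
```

(14,)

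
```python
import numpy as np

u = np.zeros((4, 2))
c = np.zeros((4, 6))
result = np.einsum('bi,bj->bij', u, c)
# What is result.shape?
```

(4, 2, 6)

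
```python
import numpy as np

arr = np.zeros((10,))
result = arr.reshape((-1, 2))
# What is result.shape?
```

(5, 2)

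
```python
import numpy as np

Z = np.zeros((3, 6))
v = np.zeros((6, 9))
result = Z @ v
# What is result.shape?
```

(3, 9)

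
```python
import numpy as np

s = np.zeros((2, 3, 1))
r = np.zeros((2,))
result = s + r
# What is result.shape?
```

(2, 3, 2)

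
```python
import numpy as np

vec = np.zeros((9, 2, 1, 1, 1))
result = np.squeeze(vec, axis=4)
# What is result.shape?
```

(9, 2, 1, 1)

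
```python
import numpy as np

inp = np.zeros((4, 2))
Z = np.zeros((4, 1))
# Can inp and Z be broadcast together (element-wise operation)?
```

Yes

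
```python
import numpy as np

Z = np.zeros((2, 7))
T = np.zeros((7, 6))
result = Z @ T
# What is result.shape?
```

(2, 6)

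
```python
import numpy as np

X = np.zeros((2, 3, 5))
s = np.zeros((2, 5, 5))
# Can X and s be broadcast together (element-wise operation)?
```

No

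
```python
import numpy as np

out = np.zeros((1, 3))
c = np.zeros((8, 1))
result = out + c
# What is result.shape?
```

(8, 3)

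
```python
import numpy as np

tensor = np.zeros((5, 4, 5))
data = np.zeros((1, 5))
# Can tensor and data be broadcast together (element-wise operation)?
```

Yes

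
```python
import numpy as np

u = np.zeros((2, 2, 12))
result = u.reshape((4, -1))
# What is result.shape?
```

(4, 12)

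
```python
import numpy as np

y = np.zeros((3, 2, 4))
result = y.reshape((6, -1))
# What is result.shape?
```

(6, 4)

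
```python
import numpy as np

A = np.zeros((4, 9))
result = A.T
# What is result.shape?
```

(9, 4)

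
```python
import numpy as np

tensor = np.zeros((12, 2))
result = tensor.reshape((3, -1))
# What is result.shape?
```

(3, 8)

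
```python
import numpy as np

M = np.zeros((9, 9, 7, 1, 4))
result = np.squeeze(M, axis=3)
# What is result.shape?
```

(9, 9, 7, 4)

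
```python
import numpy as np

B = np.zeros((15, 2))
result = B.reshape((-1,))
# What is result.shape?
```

(30,)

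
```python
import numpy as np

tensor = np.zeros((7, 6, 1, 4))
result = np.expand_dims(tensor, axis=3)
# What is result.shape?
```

(7, 6, 1, 1, 4)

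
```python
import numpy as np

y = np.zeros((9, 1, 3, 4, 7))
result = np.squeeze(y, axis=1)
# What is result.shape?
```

(9, 3, 4, 7)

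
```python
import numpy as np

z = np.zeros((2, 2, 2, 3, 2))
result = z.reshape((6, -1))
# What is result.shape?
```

(6, 8)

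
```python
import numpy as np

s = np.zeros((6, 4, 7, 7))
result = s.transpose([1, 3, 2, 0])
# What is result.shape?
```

(4, 7, 7, 6)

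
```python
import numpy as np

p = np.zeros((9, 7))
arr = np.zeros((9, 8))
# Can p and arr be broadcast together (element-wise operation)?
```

No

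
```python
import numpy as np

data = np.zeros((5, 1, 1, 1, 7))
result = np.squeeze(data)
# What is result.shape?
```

(5, 7)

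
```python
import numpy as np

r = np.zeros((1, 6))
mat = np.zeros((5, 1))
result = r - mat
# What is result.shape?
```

(5, 6)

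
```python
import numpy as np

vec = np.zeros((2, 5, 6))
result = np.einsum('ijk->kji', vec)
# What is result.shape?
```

(6, 5, 2)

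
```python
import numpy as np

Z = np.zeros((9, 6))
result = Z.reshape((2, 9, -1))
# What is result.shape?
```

(2, 9, 3)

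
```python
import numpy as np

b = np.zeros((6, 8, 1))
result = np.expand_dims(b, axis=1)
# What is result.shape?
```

(6, 1, 8, 1)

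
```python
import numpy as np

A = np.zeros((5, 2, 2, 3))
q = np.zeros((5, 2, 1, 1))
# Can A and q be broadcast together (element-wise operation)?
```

Yes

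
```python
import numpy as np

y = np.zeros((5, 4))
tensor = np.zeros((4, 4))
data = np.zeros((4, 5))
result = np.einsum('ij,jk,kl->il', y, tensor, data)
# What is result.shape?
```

(5, 5)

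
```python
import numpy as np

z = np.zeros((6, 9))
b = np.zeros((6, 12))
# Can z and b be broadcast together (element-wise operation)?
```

No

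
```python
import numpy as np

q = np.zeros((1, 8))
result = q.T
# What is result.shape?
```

(8, 1)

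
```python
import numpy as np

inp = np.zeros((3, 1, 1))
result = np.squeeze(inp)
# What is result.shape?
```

(3,)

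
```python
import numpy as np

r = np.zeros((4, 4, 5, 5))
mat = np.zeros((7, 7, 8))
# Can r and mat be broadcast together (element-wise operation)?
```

No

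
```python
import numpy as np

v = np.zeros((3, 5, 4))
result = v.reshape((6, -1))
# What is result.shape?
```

(6, 10)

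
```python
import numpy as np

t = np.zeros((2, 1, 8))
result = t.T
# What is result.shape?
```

(8, 1, 2)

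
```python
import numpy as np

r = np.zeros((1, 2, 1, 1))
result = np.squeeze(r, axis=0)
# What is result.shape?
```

(2, 1, 1)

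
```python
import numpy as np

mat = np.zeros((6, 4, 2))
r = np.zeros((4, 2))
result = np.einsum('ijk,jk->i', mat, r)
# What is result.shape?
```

(6,)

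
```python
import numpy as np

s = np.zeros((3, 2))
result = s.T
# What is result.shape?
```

(2, 3)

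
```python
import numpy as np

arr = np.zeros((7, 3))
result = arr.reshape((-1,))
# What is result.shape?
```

(21,)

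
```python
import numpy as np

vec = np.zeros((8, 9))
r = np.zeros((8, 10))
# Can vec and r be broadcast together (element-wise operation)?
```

No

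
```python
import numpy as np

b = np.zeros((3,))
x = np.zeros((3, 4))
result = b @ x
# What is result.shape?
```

(4,)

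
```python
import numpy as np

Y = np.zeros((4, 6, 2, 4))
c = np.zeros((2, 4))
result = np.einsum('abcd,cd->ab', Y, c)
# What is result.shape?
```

(4, 6)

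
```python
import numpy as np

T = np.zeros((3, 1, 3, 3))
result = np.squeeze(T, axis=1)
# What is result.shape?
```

(3, 3, 3)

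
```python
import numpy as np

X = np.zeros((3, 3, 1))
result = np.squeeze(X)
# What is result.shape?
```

(3, 3)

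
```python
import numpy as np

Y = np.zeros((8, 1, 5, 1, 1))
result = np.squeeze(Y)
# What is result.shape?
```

(8, 5)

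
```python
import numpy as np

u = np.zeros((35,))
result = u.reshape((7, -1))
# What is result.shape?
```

(7, 5)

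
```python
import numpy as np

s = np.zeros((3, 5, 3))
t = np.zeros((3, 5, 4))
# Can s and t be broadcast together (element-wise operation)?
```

No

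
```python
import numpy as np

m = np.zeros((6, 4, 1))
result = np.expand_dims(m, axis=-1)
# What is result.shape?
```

(6, 4, 1, 1)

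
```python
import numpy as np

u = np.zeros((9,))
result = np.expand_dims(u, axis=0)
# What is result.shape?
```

(1, 9)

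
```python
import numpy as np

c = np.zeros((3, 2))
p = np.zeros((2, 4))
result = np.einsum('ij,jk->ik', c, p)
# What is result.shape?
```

(3, 4)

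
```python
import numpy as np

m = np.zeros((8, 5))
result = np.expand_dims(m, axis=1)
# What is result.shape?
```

(8, 1, 5)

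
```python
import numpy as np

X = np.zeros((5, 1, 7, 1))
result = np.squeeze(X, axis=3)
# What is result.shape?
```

(5, 1, 7)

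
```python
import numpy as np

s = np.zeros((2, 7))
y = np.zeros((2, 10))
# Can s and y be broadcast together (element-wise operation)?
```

No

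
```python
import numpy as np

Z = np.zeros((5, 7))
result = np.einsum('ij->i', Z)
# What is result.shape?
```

(5,)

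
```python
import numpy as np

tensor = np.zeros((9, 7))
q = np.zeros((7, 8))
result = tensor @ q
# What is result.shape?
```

(9, 8)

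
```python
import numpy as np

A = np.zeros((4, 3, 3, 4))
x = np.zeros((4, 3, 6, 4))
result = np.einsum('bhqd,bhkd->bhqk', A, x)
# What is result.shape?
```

(4, 3, 3, 6)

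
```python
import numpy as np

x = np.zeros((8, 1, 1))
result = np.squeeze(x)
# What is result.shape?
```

(8,)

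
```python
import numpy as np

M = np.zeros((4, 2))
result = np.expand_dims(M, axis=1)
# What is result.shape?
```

(4, 1, 2)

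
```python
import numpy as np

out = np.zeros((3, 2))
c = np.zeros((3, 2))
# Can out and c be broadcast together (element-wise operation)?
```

Yes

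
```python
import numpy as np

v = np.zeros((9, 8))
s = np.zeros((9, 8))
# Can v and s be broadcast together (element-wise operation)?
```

Yes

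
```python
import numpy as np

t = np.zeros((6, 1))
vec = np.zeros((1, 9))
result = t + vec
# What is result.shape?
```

(6, 9)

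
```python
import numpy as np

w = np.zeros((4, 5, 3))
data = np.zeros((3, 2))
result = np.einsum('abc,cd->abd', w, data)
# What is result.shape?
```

(4, 5, 2)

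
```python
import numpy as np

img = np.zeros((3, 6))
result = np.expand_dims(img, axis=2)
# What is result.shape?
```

(3, 6, 1)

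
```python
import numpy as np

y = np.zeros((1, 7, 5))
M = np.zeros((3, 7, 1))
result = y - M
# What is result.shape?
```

(3, 7, 5)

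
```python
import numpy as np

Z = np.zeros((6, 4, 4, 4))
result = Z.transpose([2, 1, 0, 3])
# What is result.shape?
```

(4, 4, 6, 4)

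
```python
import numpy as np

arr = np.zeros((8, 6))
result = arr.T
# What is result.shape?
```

(6, 8)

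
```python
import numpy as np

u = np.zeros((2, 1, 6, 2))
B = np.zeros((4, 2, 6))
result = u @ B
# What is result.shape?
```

(2, 4, 6, 6)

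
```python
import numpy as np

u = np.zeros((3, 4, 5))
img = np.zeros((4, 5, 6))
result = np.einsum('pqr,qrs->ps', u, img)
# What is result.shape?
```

(3, 6)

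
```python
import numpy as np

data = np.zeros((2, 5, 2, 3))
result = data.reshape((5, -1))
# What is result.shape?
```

(5, 12)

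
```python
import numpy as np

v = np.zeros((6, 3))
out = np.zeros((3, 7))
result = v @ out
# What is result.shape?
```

(6, 7)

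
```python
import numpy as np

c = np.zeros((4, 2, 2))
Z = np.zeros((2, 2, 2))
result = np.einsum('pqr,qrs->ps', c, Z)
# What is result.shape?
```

(4, 2)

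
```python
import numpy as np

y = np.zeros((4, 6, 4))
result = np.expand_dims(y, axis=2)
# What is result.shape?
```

(4, 6, 1, 4)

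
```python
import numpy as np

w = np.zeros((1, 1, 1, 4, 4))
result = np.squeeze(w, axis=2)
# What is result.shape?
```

(1, 1, 4, 4)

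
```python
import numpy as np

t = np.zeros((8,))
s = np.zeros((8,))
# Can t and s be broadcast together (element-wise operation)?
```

Yes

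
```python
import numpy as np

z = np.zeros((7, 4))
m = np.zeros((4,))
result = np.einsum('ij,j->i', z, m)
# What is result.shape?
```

(7,)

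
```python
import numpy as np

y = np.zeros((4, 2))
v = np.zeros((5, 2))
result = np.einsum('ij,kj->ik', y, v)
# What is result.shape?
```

(4, 5)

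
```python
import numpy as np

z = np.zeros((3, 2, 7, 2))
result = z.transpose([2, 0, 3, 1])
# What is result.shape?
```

(7, 3, 2, 2)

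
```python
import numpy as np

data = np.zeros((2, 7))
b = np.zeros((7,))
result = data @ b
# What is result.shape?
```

(2,)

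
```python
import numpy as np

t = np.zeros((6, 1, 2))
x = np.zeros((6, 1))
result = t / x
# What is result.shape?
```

(6, 6, 2)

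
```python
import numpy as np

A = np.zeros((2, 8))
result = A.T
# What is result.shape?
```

(8, 2)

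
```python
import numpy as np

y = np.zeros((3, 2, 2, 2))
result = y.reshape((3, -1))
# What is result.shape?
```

(3, 8)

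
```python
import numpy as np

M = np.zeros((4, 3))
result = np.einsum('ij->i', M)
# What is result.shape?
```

(4,)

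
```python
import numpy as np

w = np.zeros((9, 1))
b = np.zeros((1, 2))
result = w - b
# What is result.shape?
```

(9, 2)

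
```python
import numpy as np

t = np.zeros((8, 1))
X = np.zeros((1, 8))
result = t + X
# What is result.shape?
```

(8, 8)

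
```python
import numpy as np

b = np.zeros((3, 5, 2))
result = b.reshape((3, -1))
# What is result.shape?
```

(3, 10)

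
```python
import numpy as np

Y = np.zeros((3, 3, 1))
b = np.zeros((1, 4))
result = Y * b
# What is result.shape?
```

(3, 3, 4)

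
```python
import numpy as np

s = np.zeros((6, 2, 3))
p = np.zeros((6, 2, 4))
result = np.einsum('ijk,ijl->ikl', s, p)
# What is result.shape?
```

(6, 3, 4)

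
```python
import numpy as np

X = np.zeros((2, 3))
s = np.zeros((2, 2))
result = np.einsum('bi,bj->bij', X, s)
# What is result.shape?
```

(2, 3, 2)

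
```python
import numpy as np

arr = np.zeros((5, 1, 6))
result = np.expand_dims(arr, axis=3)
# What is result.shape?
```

(5, 1, 6, 1)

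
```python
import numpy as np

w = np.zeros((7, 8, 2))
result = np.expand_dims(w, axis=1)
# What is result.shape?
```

(7, 1, 8, 2)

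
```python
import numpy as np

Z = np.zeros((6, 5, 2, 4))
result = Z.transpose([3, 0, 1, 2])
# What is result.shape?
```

(4, 6, 5, 2)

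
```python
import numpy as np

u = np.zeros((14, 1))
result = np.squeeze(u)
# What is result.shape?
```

(14,)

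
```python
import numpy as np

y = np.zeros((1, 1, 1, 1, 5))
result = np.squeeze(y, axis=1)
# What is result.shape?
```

(1, 1, 1, 5)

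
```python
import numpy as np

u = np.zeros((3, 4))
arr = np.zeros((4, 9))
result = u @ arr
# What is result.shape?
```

(3, 9)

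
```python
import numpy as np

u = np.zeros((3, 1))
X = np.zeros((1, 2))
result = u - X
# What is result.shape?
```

(3, 2)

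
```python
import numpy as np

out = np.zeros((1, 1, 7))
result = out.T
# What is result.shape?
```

(7, 1, 1)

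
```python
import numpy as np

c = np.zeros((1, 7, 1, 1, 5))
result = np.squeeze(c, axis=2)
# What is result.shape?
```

(1, 7, 1, 5)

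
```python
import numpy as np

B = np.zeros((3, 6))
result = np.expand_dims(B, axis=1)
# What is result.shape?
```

(3, 1, 6)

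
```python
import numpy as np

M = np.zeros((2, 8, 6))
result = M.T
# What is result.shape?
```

(6, 8, 2)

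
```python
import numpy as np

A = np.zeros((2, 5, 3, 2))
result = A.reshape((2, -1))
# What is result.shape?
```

(2, 30)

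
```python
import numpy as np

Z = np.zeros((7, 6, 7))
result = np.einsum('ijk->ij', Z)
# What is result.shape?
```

(7, 6)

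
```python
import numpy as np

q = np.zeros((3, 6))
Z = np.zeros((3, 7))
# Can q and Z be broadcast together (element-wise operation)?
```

No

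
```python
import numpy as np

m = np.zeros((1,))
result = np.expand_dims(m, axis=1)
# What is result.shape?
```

(1, 1)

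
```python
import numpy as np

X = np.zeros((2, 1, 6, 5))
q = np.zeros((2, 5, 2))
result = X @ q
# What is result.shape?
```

(2, 2, 6, 2)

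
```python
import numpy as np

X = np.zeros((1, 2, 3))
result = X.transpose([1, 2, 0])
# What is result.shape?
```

(2, 3, 1)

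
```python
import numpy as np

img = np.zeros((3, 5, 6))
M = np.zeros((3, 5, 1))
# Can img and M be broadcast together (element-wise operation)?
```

Yes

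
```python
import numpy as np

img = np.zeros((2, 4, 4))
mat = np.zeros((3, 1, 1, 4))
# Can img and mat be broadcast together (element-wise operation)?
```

Yes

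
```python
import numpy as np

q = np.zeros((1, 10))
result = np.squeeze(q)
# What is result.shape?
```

(10,)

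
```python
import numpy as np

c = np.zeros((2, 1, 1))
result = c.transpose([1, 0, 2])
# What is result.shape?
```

(1, 2, 1)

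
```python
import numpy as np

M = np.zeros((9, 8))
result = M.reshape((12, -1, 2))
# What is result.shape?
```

(12, 3, 2)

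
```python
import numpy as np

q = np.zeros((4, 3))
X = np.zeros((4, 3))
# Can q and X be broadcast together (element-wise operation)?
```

Yes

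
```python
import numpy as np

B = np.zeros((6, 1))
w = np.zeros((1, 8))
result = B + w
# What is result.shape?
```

(6, 8)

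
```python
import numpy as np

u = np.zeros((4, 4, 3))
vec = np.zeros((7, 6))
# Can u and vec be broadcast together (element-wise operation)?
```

No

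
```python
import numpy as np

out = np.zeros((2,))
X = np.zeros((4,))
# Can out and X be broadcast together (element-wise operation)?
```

No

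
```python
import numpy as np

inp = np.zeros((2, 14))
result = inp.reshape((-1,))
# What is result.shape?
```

(28,)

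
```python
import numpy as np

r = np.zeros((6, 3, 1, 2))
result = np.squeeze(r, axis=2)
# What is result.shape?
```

(6, 3, 2)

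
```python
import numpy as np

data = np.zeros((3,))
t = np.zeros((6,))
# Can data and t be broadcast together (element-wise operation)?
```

No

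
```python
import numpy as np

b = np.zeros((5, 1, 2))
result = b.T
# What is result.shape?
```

(2, 1, 5)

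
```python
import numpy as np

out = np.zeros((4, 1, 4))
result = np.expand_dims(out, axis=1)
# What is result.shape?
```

(4, 1, 1, 4)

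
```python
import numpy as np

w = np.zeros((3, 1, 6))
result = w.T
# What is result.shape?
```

(6, 1, 3)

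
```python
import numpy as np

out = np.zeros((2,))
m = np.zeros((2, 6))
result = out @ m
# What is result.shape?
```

(6,)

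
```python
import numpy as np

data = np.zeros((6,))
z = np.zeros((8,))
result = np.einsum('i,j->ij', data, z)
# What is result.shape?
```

(6, 8)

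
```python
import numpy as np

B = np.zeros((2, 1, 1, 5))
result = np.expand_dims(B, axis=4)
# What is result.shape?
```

(2, 1, 1, 5, 1)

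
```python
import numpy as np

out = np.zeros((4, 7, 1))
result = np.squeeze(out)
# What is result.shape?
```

(4, 7)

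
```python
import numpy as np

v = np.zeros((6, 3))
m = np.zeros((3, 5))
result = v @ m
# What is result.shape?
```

(6, 5)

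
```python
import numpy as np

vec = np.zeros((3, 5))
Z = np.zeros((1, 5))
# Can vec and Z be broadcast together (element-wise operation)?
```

Yes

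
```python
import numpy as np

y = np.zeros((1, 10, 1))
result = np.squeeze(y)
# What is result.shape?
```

(10,)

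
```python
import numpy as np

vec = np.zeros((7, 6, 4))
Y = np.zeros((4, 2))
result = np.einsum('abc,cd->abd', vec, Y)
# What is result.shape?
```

(7, 6, 2)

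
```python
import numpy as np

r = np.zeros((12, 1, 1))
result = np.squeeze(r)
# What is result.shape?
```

(12,)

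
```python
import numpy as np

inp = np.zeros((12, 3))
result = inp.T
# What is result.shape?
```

(3, 12)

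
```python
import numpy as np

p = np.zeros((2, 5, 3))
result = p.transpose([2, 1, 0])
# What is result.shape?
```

(3, 5, 2)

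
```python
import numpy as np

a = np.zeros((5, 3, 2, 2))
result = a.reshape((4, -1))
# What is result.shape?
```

(4, 15)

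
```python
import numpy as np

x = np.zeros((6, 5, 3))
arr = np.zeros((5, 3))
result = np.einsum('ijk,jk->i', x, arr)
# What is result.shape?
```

(6,)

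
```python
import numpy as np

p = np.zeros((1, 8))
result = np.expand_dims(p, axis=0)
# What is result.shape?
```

(1, 1, 8)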